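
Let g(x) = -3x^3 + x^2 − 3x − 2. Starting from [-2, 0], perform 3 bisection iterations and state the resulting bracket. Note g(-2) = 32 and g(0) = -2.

g(-1) = 5 > 0, so the root lies in [-1, 0]
g(-0.5) = 0.125 > 0, so the root lies in [-0.5, 0]
g(-0.25) = -1.140625 < 0, so the root lies in [-0.5, -0.25]

[-0.5, -0.25]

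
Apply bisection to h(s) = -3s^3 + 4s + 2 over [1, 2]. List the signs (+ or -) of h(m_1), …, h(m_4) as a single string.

s = 1.5 gives h = -2.125, negative; keep [1, 1.5]
s = 1.25 gives h = 1.140625, positive; keep [1.25, 1.5]
s = 1.375 gives h = -0.298828, negative; keep [1.25, 1.375]
s = 1.3125 gives h = 0.467, positive; keep [1.3125, 1.375]

-+-+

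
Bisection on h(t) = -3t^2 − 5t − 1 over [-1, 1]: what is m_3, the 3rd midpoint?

h(0) = -1 < 0, so the root lies in [-1, 0]
h(-0.5) = 0.75 > 0, so the root lies in [-0.5, 0]
h(-0.25) = 0.0625 > 0, so the root lies in [-0.25, 0]

-0.25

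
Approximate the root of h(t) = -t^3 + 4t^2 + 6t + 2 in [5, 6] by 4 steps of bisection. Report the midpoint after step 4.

5.1875

midpoint 5.5: h = -10.375 < 0 → [5, 5.5]
midpoint 5.25: h = -0.953125 < 0 → [5, 5.25]
midpoint 5.125: h = 3.201172 > 0 → [5.125, 5.25]
midpoint 5.1875: h = 1.1692 > 0 → [5.1875, 5.25]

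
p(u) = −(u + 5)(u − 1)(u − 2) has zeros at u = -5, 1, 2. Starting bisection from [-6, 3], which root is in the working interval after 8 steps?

-5

midpoint -1.5: p = -30.625 < 0 → [-6, -1.5]
midpoint -3.75: p = -34.140625 < 0 → [-6, -3.75]
midpoint -4.875: p = -5.048828 < 0 → [-6, -4.875]
midpoint -5.4375: p = 20.947 > 0 → [-5.4375, -4.875]
midpoint -5.15625: p = 6.8837 > 0 → [-5.15625, -4.875]
midpoint -5.015625: p = 0.6594 > 0 → [-5.015625, -4.875]
midpoint -4.9453125: p = -2.2582 < 0 → [-5.015625, -4.9453125]
midpoint -4.98046875: p = -0.8154 < 0 → [-5.015625, -4.98046875]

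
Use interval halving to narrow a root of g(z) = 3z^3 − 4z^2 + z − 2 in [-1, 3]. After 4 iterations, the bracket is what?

[1.25, 1.5]

z = 1 gives g = -2, negative; keep [1, 3]
z = 2 gives g = 8, positive; keep [1, 2]
z = 1.5 gives g = 0.625, positive; keep [1, 1.5]
z = 1.25 gives g = -1.1406, negative; keep [1.25, 1.5]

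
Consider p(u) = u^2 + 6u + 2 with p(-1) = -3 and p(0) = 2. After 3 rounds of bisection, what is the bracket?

[-0.375, -0.25]

p(-0.5) = -0.75 < 0, so the root lies in [-0.5, 0]
p(-0.25) = 0.5625 > 0, so the root lies in [-0.5, -0.25]
p(-0.375) = -0.109375 < 0, so the root lies in [-0.375, -0.25]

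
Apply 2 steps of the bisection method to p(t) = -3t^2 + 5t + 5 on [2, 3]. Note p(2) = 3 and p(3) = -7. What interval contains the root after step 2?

[2.25, 2.5]

midpoint 2.5: p = -1.25 < 0 → [2, 2.5]
midpoint 2.25: p = 1.0625 > 0 → [2.25, 2.5]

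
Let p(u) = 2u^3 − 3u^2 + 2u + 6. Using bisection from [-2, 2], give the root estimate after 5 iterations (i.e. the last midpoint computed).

midpoint 0: p = 6 > 0 → [-2, 0]
midpoint -1: p = -1 < 0 → [-1, 0]
midpoint -0.5: p = 4 > 0 → [-1, -0.5]
midpoint -0.75: p = 1.9688 > 0 → [-1, -0.75]
midpoint -0.875: p = 0.6133 > 0 → [-1, -0.875]

-0.875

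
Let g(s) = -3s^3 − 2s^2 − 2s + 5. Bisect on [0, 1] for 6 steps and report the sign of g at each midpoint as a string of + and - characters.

g(0.5) = 3.125 > 0, so the root lies in [0.5, 1]
g(0.75) = 1.109375 > 0, so the root lies in [0.75, 1]
g(0.875) = -0.291016 < 0, so the root lies in [0.75, 0.875]
g(0.8125) = 0.4456 > 0, so the root lies in [0.8125, 0.875]
g(0.84375) = 0.0866 > 0, so the root lies in [0.84375, 0.875]
g(0.859375) = -0.0998 < 0, so the root lies in [0.84375, 0.859375]

++-++-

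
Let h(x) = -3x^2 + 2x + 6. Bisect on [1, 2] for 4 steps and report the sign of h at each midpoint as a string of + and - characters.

h(1.5) = 2.25 > 0, so the root lies in [1.5, 2]
h(1.75) = 0.3125 > 0, so the root lies in [1.75, 2]
h(1.875) = -0.796875 < 0, so the root lies in [1.75, 1.875]
h(1.8125) = -0.2305 < 0, so the root lies in [1.75, 1.8125]

++--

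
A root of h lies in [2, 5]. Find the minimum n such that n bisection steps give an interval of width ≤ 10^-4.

15

Width after n steps is 3/2^n. Need 2^n ≥ 3/10^-4 = 30000.
2^14 = 16384 < 30000 ≤ 2^15 = 32768, so n = 15.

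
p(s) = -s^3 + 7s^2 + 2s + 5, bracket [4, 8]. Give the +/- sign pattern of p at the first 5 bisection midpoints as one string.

m = 6, p(m) = 53 (+); new bracket [6, 8]
m = 7, p(m) = 19 (+); new bracket [7, 8]
m = 7.5, p(m) = -8.125 (−); new bracket [7, 7.5]
m = 7.25, p(m) = 6.3594 (+); new bracket [7.25, 7.5]
m = 7.375, p(m) = -0.6465 (−); new bracket [7.25, 7.375]

++-+-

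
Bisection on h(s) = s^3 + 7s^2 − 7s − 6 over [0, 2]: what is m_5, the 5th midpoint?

1.3125

h(1) = -5 < 0, so the root lies in [1, 2]
h(1.5) = 2.625 > 0, so the root lies in [1, 1.5]
h(1.25) = -1.859375 < 0, so the root lies in [1.25, 1.5]
h(1.375) = 0.209 > 0, so the root lies in [1.25, 1.375]
h(1.3125) = -0.8679 < 0, so the root lies in [1.3125, 1.375]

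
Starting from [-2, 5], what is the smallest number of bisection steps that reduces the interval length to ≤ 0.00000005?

28

Width after n steps is 7/2^n. Need 2^n ≥ 7/0.00000005 = 140000000.
2^27 = 134217728 < 140000000 ≤ 2^28 = 268435456, so n = 28.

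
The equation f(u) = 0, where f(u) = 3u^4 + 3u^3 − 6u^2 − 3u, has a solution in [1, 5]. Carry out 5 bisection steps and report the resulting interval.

[1.125, 1.25]

m = 3, f(m) = 261 (+); new bracket [1, 3]
m = 2, f(m) = 42 (+); new bracket [1, 2]
m = 1.5, f(m) = 7.3125 (+); new bracket [1, 1.5]
m = 1.25, f(m) = 0.0586 (+); new bracket [1, 1.25]
m = 1.125, f(m) = -1.8918 (−); new bracket [1.125, 1.25]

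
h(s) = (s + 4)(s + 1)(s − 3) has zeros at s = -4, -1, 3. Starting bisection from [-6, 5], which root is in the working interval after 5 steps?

3

h(-0.5) = -6.125 < 0, so the root lies in [-0.5, 5]
h(2.25) = -15.234375 < 0, so the root lies in [2.25, 5]
h(3.625) = 22.041016 > 0, so the root lies in [2.25, 3.625]
h(2.9375) = -1.7073 < 0, so the root lies in [2.9375, 3.625]
h(3.28125) = 8.7674 > 0, so the root lies in [2.9375, 3.28125]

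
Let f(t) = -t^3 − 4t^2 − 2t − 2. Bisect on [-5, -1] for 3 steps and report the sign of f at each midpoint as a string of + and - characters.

-+-

t = -3 gives f = -5, negative; keep [-5, -3]
t = -4 gives f = 6, positive; keep [-4, -3]
t = -3.5 gives f = -1.125, negative; keep [-4, -3.5]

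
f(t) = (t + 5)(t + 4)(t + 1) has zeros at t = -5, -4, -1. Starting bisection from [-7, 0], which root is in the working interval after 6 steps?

-1

m = -3.5, f(m) = -1.875 (−); new bracket [-3.5, 0]
m = -1.75, f(m) = -5.484375 (−); new bracket [-1.75, 0]
m = -0.875, f(m) = 1.611328 (+); new bracket [-1.75, -0.875]
m = -1.3125, f(m) = -3.0969 (−); new bracket [-1.3125, -0.875]
m = -1.09375, f(m) = -1.0643 (−); new bracket [-1.09375, -0.875]
m = -0.984375, f(m) = 0.1892 (+); new bracket [-1.09375, -0.984375]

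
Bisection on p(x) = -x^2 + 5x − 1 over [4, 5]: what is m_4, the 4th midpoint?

midpoint 4.5: p = 1.25 > 0 → [4.5, 5]
midpoint 4.75: p = 0.1875 > 0 → [4.75, 5]
midpoint 4.875: p = -0.390625 < 0 → [4.75, 4.875]
midpoint 4.8125: p = -0.0977 < 0 → [4.75, 4.8125]

4.8125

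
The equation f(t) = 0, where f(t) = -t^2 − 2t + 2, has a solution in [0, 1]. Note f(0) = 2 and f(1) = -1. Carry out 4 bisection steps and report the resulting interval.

f(0.5) = 0.75 > 0, so the root lies in [0.5, 1]
f(0.75) = -0.0625 < 0, so the root lies in [0.5, 0.75]
f(0.625) = 0.359375 > 0, so the root lies in [0.625, 0.75]
f(0.6875) = 0.1523 > 0, so the root lies in [0.6875, 0.75]

[0.6875, 0.75]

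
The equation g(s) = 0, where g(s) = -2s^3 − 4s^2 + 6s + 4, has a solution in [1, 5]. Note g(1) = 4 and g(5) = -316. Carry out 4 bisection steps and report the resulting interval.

m = 3, g(m) = -68 (−); new bracket [1, 3]
m = 2, g(m) = -16 (−); new bracket [1, 2]
m = 1.5, g(m) = -2.75 (−); new bracket [1, 1.5]
m = 1.25, g(m) = 1.3438 (+); new bracket [1.25, 1.5]

[1.25, 1.5]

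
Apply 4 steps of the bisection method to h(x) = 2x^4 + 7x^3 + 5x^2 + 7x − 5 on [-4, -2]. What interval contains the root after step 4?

midpoint -3: h = -8 < 0 → [-4, -3]
midpoint -3.5: h = 31.75 > 0 → [-3.5, -3]
midpoint -3.25: h = 7.898438 > 0 → [-3.25, -3]
midpoint -3.125: h = -0.9351 < 0 → [-3.25, -3.125]

[-3.25, -3.125]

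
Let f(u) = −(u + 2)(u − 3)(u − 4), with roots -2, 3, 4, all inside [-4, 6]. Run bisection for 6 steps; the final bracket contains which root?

-2

midpoint 1: f = -18 < 0 → [-4, 1]
midpoint -1.5: f = -12.375 < 0 → [-4, -1.5]
midpoint -2.75: f = 29.109375 > 0 → [-2.75, -1.5]
midpoint -2.125: f = 3.9238 > 0 → [-2.125, -1.5]
midpoint -1.8125: f = -5.2449 < 0 → [-2.125, -1.8125]
midpoint -1.96875: f = -0.9268 < 0 → [-2.125, -1.96875]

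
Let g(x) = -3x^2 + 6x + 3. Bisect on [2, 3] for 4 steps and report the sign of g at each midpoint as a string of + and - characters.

-++-

m = 2.5, g(m) = -0.75 (−); new bracket [2, 2.5]
m = 2.25, g(m) = 1.3125 (+); new bracket [2.25, 2.5]
m = 2.375, g(m) = 0.328125 (+); new bracket [2.375, 2.5]
m = 2.4375, g(m) = -0.1992 (−); new bracket [2.375, 2.4375]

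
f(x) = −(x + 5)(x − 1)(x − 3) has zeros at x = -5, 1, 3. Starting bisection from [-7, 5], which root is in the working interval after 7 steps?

-5

midpoint -1: f = -32 < 0 → [-7, -1]
midpoint -4: f = -35 < 0 → [-7, -4]
midpoint -5.5: f = 27.625 > 0 → [-5.5, -4]
midpoint -4.75: f = -11.1406 < 0 → [-5.5, -4.75]
midpoint -5.125: f = 6.2207 > 0 → [-5.125, -4.75]
midpoint -4.9375: f = -2.9456 < 0 → [-5.125, -4.9375]
midpoint -5.03125: f = 1.5137 > 0 → [-5.03125, -4.9375]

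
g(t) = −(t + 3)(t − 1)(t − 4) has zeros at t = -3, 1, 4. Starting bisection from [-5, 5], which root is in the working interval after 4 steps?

-3

midpoint 0: g = -12 < 0 → [-5, 0]
midpoint -2.5: g = -11.375 < 0 → [-5, -2.5]
midpoint -3.75: g = 27.609375 > 0 → [-3.75, -2.5]
midpoint -3.125: g = 3.6738 > 0 → [-3.125, -2.5]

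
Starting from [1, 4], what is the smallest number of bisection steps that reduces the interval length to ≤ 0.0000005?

23

Width after n steps is 3/2^n. Need 2^n ≥ 3/0.0000005 = 6000000.
2^22 = 4194304 < 6000000 ≤ 2^23 = 8388608, so n = 23.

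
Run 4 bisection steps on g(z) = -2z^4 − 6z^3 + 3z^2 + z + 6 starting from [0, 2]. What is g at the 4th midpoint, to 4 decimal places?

-0.8247

z = 1 gives g = 2, positive; keep [1, 2]
z = 1.5 gives g = -16.125, negative; keep [1, 1.5]
z = 1.25 gives g = -4.664062, negative; keep [1, 1.25]
z = 1.125 gives g = -0.8247, negative; keep [1, 1.125]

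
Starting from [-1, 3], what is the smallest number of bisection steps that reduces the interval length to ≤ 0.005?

10

Width after n steps is 4/2^n. Need 2^n ≥ 4/0.005 = 800.
2^9 = 512 < 800 ≤ 2^10 = 1024, so n = 10.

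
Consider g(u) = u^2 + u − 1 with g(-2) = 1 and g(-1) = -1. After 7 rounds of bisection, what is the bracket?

u = -1.5 gives g = -0.25, negative; keep [-2, -1.5]
u = -1.75 gives g = 0.3125, positive; keep [-1.75, -1.5]
u = -1.625 gives g = 0.015625, positive; keep [-1.625, -1.5]
u = -1.5625 gives g = -0.1211, negative; keep [-1.625, -1.5625]
u = -1.59375 gives g = -0.0537, negative; keep [-1.625, -1.59375]
u = -1.609375 gives g = -0.0193, negative; keep [-1.625, -1.609375]
u = -1.6171875 gives g = -0.0019, negative; keep [-1.625, -1.6171875]

[-1.625, -1.6171875]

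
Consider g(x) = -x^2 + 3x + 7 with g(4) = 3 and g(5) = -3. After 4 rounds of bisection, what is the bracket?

[4.5, 4.5625]

x = 4.5 gives g = 0.25, positive; keep [4.5, 5]
x = 4.75 gives g = -1.3125, negative; keep [4.5, 4.75]
x = 4.625 gives g = -0.515625, negative; keep [4.5, 4.625]
x = 4.5625 gives g = -0.1289, negative; keep [4.5, 4.5625]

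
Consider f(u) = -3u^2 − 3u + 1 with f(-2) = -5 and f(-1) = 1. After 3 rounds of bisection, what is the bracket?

u = -1.5 gives f = -1.25, negative; keep [-1.5, -1]
u = -1.25 gives f = 0.0625, positive; keep [-1.5, -1.25]
u = -1.375 gives f = -0.546875, negative; keep [-1.375, -1.25]

[-1.375, -1.25]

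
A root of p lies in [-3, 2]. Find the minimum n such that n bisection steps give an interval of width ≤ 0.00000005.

Width after n steps is 5/2^n. Need 2^n ≥ 5/0.00000005 = 100000000.
2^26 = 67108864 < 100000000 ≤ 2^27 = 134217728, so n = 27.

27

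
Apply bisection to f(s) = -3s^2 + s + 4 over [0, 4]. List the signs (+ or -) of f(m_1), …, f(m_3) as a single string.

midpoint 2: f = -6 < 0 → [0, 2]
midpoint 1: f = 2 > 0 → [1, 2]
midpoint 1.5: f = -1.25 < 0 → [1, 1.5]

-+-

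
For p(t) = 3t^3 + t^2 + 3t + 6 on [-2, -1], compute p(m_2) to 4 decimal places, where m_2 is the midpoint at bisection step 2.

-2.0469

midpoint -1.5: p = -6.375 < 0 → [-1.5, -1]
midpoint -1.25: p = -2.046875 < 0 → [-1.25, -1]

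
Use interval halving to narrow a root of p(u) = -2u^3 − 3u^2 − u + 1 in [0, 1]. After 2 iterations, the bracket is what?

midpoint 0.5: p = -0.5 < 0 → [0, 0.5]
midpoint 0.25: p = 0.53125 > 0 → [0.25, 0.5]

[0.25, 0.5]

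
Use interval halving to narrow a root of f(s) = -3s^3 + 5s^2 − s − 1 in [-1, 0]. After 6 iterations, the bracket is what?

s = -0.5 gives f = 1.125, positive; keep [-0.5, 0]
s = -0.25 gives f = -0.390625, negative; keep [-0.5, -0.25]
s = -0.375 gives f = 0.236328, positive; keep [-0.375, -0.25]
s = -0.3125 gives f = -0.1077, negative; keep [-0.375, -0.3125]
s = -0.34375 gives f = 0.0564, positive; keep [-0.34375, -0.3125]
s = -0.328125 gives f = -0.0276, negative; keep [-0.34375, -0.328125]

[-0.34375, -0.328125]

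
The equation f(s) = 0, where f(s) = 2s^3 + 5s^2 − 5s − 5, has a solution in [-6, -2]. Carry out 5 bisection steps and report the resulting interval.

[-3.125, -3]

midpoint -4: f = -33 < 0 → [-4, -2]
midpoint -3: f = 1 > 0 → [-4, -3]
midpoint -3.5: f = -12 < 0 → [-3.5, -3]
midpoint -3.25: f = -4.5938 < 0 → [-3.25, -3]
midpoint -3.125: f = -1.582 < 0 → [-3.125, -3]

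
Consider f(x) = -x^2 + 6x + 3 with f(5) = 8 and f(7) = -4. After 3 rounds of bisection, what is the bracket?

x = 6 gives f = 3, positive; keep [6, 7]
x = 6.5 gives f = -0.25, negative; keep [6, 6.5]
x = 6.25 gives f = 1.4375, positive; keep [6.25, 6.5]

[6.25, 6.5]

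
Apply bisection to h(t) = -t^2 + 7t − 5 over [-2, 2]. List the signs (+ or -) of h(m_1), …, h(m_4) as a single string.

midpoint 0: h = -5 < 0 → [0, 2]
midpoint 1: h = 1 > 0 → [0, 1]
midpoint 0.5: h = -1.75 < 0 → [0.5, 1]
midpoint 0.75: h = -0.3125 < 0 → [0.75, 1]

-+--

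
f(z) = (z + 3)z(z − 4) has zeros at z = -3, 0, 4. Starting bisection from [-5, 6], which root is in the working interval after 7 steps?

f(0.5) = -6.125 < 0, so the root lies in [0.5, 6]
f(3.25) = -15.234375 < 0, so the root lies in [3.25, 6]
f(4.625) = 22.041016 > 0, so the root lies in [3.25, 4.625]
f(3.9375) = -1.7073 < 0, so the root lies in [3.9375, 4.625]
f(4.28125) = 8.7674 > 0, so the root lies in [3.9375, 4.28125]
f(4.109375) = 3.1954 > 0, so the root lies in [3.9375, 4.109375]
f(4.0234375) = 0.6623 > 0, so the root lies in [3.9375, 4.0234375]

4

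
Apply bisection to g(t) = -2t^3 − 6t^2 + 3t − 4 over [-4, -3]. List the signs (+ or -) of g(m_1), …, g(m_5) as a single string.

-++-+

m = -3.5, g(m) = -2.25 (−); new bracket [-4, -3.5]
m = -3.75, g(m) = 5.84375 (+); new bracket [-3.75, -3.5]
m = -3.625, g(m) = 1.550781 (+); new bracket [-3.625, -3.5]
m = -3.5625, g(m) = -0.4097 (−); new bracket [-3.625, -3.5625]
m = -3.59375, g(m) = 0.5554 (+); new bracket [-3.59375, -3.5625]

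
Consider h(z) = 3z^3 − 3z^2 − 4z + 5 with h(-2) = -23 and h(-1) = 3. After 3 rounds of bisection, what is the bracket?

[-1.25, -1.125]

midpoint -1.5: h = -5.875 < 0 → [-1.5, -1]
midpoint -1.25: h = -0.546875 < 0 → [-1.25, -1]
midpoint -1.125: h = 1.431641 > 0 → [-1.25, -1.125]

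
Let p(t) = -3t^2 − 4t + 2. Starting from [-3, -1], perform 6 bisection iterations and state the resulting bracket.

[-1.75, -1.71875]

p(-2) = -2 < 0, so the root lies in [-2, -1]
p(-1.5) = 1.25 > 0, so the root lies in [-2, -1.5]
p(-1.75) = -0.1875 < 0, so the root lies in [-1.75, -1.5]
p(-1.625) = 0.5781 > 0, so the root lies in [-1.75, -1.625]
p(-1.6875) = 0.207 > 0, so the root lies in [-1.75, -1.6875]
p(-1.71875) = 0.0127 > 0, so the root lies in [-1.75, -1.71875]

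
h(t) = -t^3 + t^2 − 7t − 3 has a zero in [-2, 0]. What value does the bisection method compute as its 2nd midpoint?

m = -1, h(m) = 6 (+); new bracket [-1, 0]
m = -0.5, h(m) = 0.875 (+); new bracket [-0.5, 0]

-0.5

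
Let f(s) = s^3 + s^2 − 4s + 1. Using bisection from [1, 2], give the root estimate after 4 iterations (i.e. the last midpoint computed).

1.4375

m = 1.5, f(m) = 0.625 (+); new bracket [1, 1.5]
m = 1.25, f(m) = -0.484375 (−); new bracket [1.25, 1.5]
m = 1.375, f(m) = -0.009766 (−); new bracket [1.375, 1.5]
m = 1.4375, f(m) = 0.2869 (+); new bracket [1.375, 1.4375]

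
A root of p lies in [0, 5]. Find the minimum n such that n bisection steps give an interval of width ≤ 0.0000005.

Width after n steps is 5/2^n. Need 2^n ≥ 5/0.0000005 = 10000000.
2^23 = 8388608 < 10000000 ≤ 2^24 = 16777216, so n = 24.

24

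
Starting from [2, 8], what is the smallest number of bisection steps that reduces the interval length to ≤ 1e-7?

26

Width after n steps is 6/2^n. Need 2^n ≥ 6/1e-7 = 60000000.
2^25 = 33554432 < 60000000 ≤ 2^26 = 67108864, so n = 26.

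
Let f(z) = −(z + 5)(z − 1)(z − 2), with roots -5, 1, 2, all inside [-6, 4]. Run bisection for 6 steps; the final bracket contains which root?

-5

m = -1, f(m) = -24 (−); new bracket [-6, -1]
m = -3.5, f(m) = -37.125 (−); new bracket [-6, -3.5]
m = -4.75, f(m) = -9.703125 (−); new bracket [-6, -4.75]
m = -5.375, f(m) = 17.6309 (+); new bracket [-5.375, -4.75]
m = -5.0625, f(m) = 2.676 (+); new bracket [-5.0625, -4.75]
m = -4.90625, f(m) = -3.8241 (−); new bracket [-5.0625, -4.90625]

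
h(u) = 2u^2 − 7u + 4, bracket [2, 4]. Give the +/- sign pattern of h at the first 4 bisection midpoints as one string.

+--+

h(3) = 1 > 0, so the root lies in [2, 3]
h(2.5) = -1 < 0, so the root lies in [2.5, 3]
h(2.75) = -0.125 < 0, so the root lies in [2.75, 3]
h(2.875) = 0.4062 > 0, so the root lies in [2.75, 2.875]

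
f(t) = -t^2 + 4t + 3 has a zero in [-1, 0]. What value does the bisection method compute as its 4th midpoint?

-0.6875

m = -0.5, f(m) = 0.75 (+); new bracket [-1, -0.5]
m = -0.75, f(m) = -0.5625 (−); new bracket [-0.75, -0.5]
m = -0.625, f(m) = 0.109375 (+); new bracket [-0.75, -0.625]
m = -0.6875, f(m) = -0.2227 (−); new bracket [-0.6875, -0.625]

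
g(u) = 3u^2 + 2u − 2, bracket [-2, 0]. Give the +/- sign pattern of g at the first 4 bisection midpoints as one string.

-++-

m = -1, g(m) = -1 (−); new bracket [-2, -1]
m = -1.5, g(m) = 1.75 (+); new bracket [-1.5, -1]
m = -1.25, g(m) = 0.1875 (+); new bracket [-1.25, -1]
m = -1.125, g(m) = -0.4531 (−); new bracket [-1.25, -1.125]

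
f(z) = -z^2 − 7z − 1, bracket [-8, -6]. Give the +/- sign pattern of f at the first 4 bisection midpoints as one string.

f(-7) = -1 < 0, so the root lies in [-7, -6]
f(-6.5) = 2.25 > 0, so the root lies in [-7, -6.5]
f(-6.75) = 0.6875 > 0, so the root lies in [-7, -6.75]
f(-6.875) = -0.1406 < 0, so the root lies in [-6.875, -6.75]

-++-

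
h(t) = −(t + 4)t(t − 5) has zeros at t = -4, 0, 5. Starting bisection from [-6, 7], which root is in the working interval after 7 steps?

h(0.5) = 10.125 > 0, so the root lies in [0.5, 7]
h(3.75) = 36.328125 > 0, so the root lies in [3.75, 7]
h(5.375) = -18.896484 < 0, so the root lies in [3.75, 5.375]
h(4.5625) = 17.0916 > 0, so the root lies in [4.5625, 5.375]
h(4.96875) = 1.3926 > 0, so the root lies in [4.96875, 5.375]
h(5.171875) = -8.153 < 0, so the root lies in [4.96875, 5.171875]
h(5.0703125) = -3.2336 < 0, so the root lies in [4.96875, 5.0703125]

5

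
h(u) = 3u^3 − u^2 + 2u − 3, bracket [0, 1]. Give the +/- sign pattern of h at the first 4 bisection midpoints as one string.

h(0.5) = -1.875 < 0, so the root lies in [0.5, 1]
h(0.75) = -0.796875 < 0, so the root lies in [0.75, 1]
h(0.875) = -0.005859 < 0, so the root lies in [0.875, 1]
h(0.9375) = 0.468 > 0, so the root lies in [0.875, 0.9375]

---+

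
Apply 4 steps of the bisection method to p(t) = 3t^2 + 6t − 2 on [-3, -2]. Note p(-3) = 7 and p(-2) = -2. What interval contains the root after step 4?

[-2.3125, -2.25]

midpoint -2.5: p = 1.75 > 0 → [-2.5, -2]
midpoint -2.25: p = -0.3125 < 0 → [-2.5, -2.25]
midpoint -2.375: p = 0.671875 > 0 → [-2.375, -2.25]
midpoint -2.3125: p = 0.168 > 0 → [-2.3125, -2.25]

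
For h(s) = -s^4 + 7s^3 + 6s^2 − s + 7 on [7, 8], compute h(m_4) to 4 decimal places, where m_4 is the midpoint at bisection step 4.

h(7.5) = 126.0625 > 0, so the root lies in [7.5, 8]
h(7.75) = 10.511719 > 0, so the root lies in [7.75, 8]
h(7.875) = -56.107666 < 0, so the root lies in [7.75, 7.875]
h(7.8125) = -22.0318 < 0, so the root lies in [7.75, 7.8125]

-22.0318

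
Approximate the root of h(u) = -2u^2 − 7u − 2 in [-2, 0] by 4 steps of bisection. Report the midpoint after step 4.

-0.375

h(-1) = 3 > 0, so the root lies in [-1, 0]
h(-0.5) = 1 > 0, so the root lies in [-0.5, 0]
h(-0.25) = -0.375 < 0, so the root lies in [-0.5, -0.25]
h(-0.375) = 0.3438 > 0, so the root lies in [-0.375, -0.25]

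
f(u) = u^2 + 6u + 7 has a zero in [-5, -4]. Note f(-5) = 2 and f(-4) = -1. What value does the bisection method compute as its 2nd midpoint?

u = -4.5 gives f = 0.25, positive; keep [-4.5, -4]
u = -4.25 gives f = -0.4375, negative; keep [-4.5, -4.25]

-4.25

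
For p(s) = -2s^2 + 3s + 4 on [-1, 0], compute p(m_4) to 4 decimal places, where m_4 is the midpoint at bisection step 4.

0.2422

p(-0.5) = 2 > 0, so the root lies in [-1, -0.5]
p(-0.75) = 0.625 > 0, so the root lies in [-1, -0.75]
p(-0.875) = -0.15625 < 0, so the root lies in [-0.875, -0.75]
p(-0.8125) = 0.2422 > 0, so the root lies in [-0.875, -0.8125]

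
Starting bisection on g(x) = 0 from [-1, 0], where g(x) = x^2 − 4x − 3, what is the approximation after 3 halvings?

-0.625

m = -0.5, g(m) = -0.75 (−); new bracket [-1, -0.5]
m = -0.75, g(m) = 0.5625 (+); new bracket [-0.75, -0.5]
m = -0.625, g(m) = -0.109375 (−); new bracket [-0.75, -0.625]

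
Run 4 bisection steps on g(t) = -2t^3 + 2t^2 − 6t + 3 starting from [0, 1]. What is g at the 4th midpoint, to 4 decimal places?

-0.0981

g(0.5) = 0.25 > 0, so the root lies in [0.5, 1]
g(0.75) = -1.21875 < 0, so the root lies in [0.5, 0.75]
g(0.625) = -0.457031 < 0, so the root lies in [0.5, 0.625]
g(0.5625) = -0.0981 < 0, so the root lies in [0.5, 0.5625]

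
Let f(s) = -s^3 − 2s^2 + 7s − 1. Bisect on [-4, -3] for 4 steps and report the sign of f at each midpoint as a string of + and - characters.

midpoint -3.5: f = -7.125 < 0 → [-4, -3.5]
midpoint -3.75: f = -2.640625 < 0 → [-4, -3.75]
midpoint -3.875: f = 0.029297 > 0 → [-3.875, -3.75]
midpoint -3.8125: f = -1.3425 < 0 → [-3.875, -3.8125]

--+-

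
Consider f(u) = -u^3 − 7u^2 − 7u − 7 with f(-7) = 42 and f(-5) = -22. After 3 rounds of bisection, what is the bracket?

[-6.25, -6]

midpoint -6: f = -1 < 0 → [-7, -6]
midpoint -6.5: f = 17.375 > 0 → [-6.5, -6]
midpoint -6.25: f = 7.453125 > 0 → [-6.25, -6]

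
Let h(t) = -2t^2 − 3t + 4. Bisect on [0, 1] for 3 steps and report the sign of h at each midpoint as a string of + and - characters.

t = 0.5 gives h = 2, positive; keep [0.5, 1]
t = 0.75 gives h = 0.625, positive; keep [0.75, 1]
t = 0.875 gives h = -0.15625, negative; keep [0.75, 0.875]

++-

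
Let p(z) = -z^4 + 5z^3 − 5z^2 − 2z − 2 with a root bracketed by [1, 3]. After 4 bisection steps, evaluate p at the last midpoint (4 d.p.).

0.2126

z = 2 gives p = -2, negative; keep [2, 3]
z = 2.5 gives p = 0.8125, positive; keep [2, 2.5]
z = 2.25 gives p = -0.488281, negative; keep [2.25, 2.5]
z = 2.375 gives p = 0.2126, positive; keep [2.25, 2.375]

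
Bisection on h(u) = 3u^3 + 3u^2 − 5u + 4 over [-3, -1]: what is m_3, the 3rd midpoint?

m = -2, h(m) = 2 (+); new bracket [-3, -2]
m = -2.5, h(m) = -11.625 (−); new bracket [-2.5, -2]
m = -2.25, h(m) = -3.734375 (−); new bracket [-2.25, -2]

-2.25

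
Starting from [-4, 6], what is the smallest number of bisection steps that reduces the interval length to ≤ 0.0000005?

25

Width after n steps is 10/2^n. Need 2^n ≥ 10/0.0000005 = 20000000.
2^24 = 16777216 < 20000000 ≤ 2^25 = 33554432, so n = 25.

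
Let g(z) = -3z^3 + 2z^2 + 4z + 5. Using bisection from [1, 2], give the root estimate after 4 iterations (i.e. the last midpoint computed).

z = 1.5 gives g = 5.375, positive; keep [1.5, 2]
z = 1.75 gives g = 2.046875, positive; keep [1.75, 2]
z = 1.875 gives g = -0.244141, negative; keep [1.75, 1.875]
z = 1.8125 gives g = 0.9573, positive; keep [1.8125, 1.875]

1.8125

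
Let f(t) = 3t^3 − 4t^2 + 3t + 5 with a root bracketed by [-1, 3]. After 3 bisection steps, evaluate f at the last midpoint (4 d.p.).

2.1250

f(1) = 7 > 0, so the root lies in [-1, 1]
f(0) = 5 > 0, so the root lies in [-1, 0]
f(-0.5) = 2.125 > 0, so the root lies in [-1, -0.5]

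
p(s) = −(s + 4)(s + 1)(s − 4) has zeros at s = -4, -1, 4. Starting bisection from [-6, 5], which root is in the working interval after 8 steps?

4

m = -0.5, p(m) = 7.875 (+); new bracket [-0.5, 5]
m = 2.25, p(m) = 35.546875 (+); new bracket [2.25, 5]
m = 3.625, p(m) = 13.224609 (+); new bracket [3.625, 5]
m = 4.3125, p(m) = -13.8 (−); new bracket [3.625, 4.3125]
m = 3.96875, p(m) = 1.2373 (+); new bracket [3.96875, 4.3125]
m = 4.140625, p(m) = -5.8849 (−); new bracket [3.96875, 4.140625]
m = 4.0546875, p(m) = -2.2265 (−); new bracket [3.96875, 4.0546875]
m = 4.01171875, p(m) = -0.4705 (−); new bracket [3.96875, 4.01171875]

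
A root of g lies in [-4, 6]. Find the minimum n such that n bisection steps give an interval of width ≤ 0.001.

14

Width after n steps is 10/2^n. Need 2^n ≥ 10/0.001 = 10000.
2^13 = 8192 < 10000 ≤ 2^14 = 16384, so n = 14.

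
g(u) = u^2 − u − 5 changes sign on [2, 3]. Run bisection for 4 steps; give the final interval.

g(2.5) = -1.25 < 0, so the root lies in [2.5, 3]
g(2.75) = -0.1875 < 0, so the root lies in [2.75, 3]
g(2.875) = 0.390625 > 0, so the root lies in [2.75, 2.875]
g(2.8125) = 0.0977 > 0, so the root lies in [2.75, 2.8125]

[2.75, 2.8125]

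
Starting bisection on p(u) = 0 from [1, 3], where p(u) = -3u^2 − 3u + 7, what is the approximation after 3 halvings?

1.25

u = 2 gives p = -11, negative; keep [1, 2]
u = 1.5 gives p = -4.25, negative; keep [1, 1.5]
u = 1.25 gives p = -1.4375, negative; keep [1, 1.25]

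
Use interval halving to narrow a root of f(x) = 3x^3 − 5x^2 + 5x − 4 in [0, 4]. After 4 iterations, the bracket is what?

f(2) = 10 > 0, so the root lies in [0, 2]
f(1) = -1 < 0, so the root lies in [1, 2]
f(1.5) = 2.375 > 0, so the root lies in [1, 1.5]
f(1.25) = 0.2969 > 0, so the root lies in [1, 1.25]

[1, 1.25]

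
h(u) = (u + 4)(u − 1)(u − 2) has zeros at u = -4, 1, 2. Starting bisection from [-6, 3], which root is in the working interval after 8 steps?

h(-1.5) = 21.875 > 0, so the root lies in [-6, -1.5]
h(-3.75) = 6.828125 > 0, so the root lies in [-6, -3.75]
h(-4.875) = -35.341797 < 0, so the root lies in [-4.875, -3.75]
h(-4.3125) = -10.4797 < 0, so the root lies in [-4.3125, -3.75]
h(-4.03125) = -0.9483 < 0, so the root lies in [-4.03125, -3.75]
h(-3.890625) = 3.151 > 0, so the root lies in [-4.03125, -3.890625]
h(-3.9609375) = 1.1551 > 0, so the root lies in [-4.03125, -3.9609375]
h(-3.99609375) = 0.117 > 0, so the root lies in [-4.03125, -3.99609375]

-4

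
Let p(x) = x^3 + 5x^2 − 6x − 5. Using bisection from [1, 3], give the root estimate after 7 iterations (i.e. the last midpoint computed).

1.453125

midpoint 2: p = 11 > 0 → [1, 2]
midpoint 1.5: p = 0.625 > 0 → [1, 1.5]
midpoint 1.25: p = -2.734375 < 0 → [1.25, 1.5]
midpoint 1.375: p = -1.1973 < 0 → [1.375, 1.5]
midpoint 1.4375: p = -0.3225 < 0 → [1.4375, 1.5]
midpoint 1.46875: p = 0.1421 > 0 → [1.4375, 1.46875]
midpoint 1.453125: p = -0.0925 < 0 → [1.453125, 1.46875]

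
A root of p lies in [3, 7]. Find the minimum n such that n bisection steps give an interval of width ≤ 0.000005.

Width after n steps is 4/2^n. Need 2^n ≥ 4/0.000005 = 800000.
2^19 = 524288 < 800000 ≤ 2^20 = 1048576, so n = 20.

20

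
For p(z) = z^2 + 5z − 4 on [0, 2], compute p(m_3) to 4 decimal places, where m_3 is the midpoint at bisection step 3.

0.3125

midpoint 1: p = 2 > 0 → [0, 1]
midpoint 0.5: p = -1.25 < 0 → [0.5, 1]
midpoint 0.75: p = 0.3125 > 0 → [0.5, 0.75]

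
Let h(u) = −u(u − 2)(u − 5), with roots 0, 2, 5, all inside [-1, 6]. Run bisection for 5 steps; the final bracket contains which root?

midpoint 2.5: h = 3.125 > 0 → [2.5, 6]
midpoint 4.25: h = 7.171875 > 0 → [4.25, 6]
midpoint 5.125: h = -2.001953 < 0 → [4.25, 5.125]
midpoint 4.6875: h = 3.9368 > 0 → [4.6875, 5.125]
midpoint 4.90625: h = 1.3368 > 0 → [4.90625, 5.125]

5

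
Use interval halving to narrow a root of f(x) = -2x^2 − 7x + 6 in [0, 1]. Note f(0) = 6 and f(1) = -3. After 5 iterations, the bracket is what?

m = 0.5, f(m) = 2 (+); new bracket [0.5, 1]
m = 0.75, f(m) = -0.375 (−); new bracket [0.5, 0.75]
m = 0.625, f(m) = 0.84375 (+); new bracket [0.625, 0.75]
m = 0.6875, f(m) = 0.2422 (+); new bracket [0.6875, 0.75]
m = 0.71875, f(m) = -0.0645 (−); new bracket [0.6875, 0.71875]

[0.6875, 0.71875]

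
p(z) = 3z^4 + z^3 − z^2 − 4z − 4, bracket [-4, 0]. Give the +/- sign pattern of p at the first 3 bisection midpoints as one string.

++-

p(-2) = 40 > 0, so the root lies in [-2, 0]
p(-1) = 1 > 0, so the root lies in [-1, 0]
p(-0.5) = -2.1875 < 0, so the root lies in [-1, -0.5]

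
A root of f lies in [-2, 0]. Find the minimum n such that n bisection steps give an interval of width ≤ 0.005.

Width after n steps is 2/2^n. Need 2^n ≥ 2/0.005 = 400.
2^8 = 256 < 400 ≤ 2^9 = 512, so n = 9.

9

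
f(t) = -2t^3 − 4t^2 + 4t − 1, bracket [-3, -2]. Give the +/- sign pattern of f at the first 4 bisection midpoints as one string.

--++

f(-2.5) = -4.75 < 0, so the root lies in [-3, -2.5]
f(-2.75) = -0.65625 < 0, so the root lies in [-3, -2.75]
f(-2.875) = 1.964844 > 0, so the root lies in [-2.875, -2.75]
f(-2.8125) = 0.604 > 0, so the root lies in [-2.8125, -2.75]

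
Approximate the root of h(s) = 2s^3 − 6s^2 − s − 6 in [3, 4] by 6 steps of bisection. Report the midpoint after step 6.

midpoint 3.5: h = 2.75 > 0 → [3, 3.5]
midpoint 3.25: h = -3.96875 < 0 → [3.25, 3.5]
midpoint 3.375: h = -0.832031 < 0 → [3.375, 3.5]
midpoint 3.4375: h = 0.9019 > 0 → [3.375, 3.4375]
midpoint 3.40625: h = 0.0208 > 0 → [3.375, 3.40625]
midpoint 3.390625: h = -0.4091 < 0 → [3.390625, 3.40625]

3.390625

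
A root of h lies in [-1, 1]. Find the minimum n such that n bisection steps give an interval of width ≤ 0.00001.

18

Width after n steps is 2/2^n. Need 2^n ≥ 2/0.00001 = 200000.
2^17 = 131072 < 200000 ≤ 2^18 = 262144, so n = 18.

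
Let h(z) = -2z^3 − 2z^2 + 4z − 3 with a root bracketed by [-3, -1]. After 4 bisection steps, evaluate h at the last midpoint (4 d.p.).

m = -2, h(m) = -3 (−); new bracket [-3, -2]
m = -2.5, h(m) = 5.75 (+); new bracket [-2.5, -2]
m = -2.25, h(m) = 0.65625 (+); new bracket [-2.25, -2]
m = -2.125, h(m) = -1.3398 (−); new bracket [-2.25, -2.125]

-1.3398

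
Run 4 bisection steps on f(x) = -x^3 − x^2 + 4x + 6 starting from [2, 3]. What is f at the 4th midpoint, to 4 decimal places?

x = 2.5 gives f = -5.875, negative; keep [2, 2.5]
x = 2.25 gives f = -1.453125, negative; keep [2, 2.25]
x = 2.125 gives f = 0.388672, positive; keep [2.125, 2.25]
x = 2.1875 gives f = -0.5027, negative; keep [2.125, 2.1875]

-0.5027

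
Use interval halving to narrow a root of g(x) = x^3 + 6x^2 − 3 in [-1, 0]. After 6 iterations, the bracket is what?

[-0.765625, -0.75]

g(-0.5) = -1.625 < 0, so the root lies in [-1, -0.5]
g(-0.75) = -0.046875 < 0, so the root lies in [-1, -0.75]
g(-0.875) = 0.923828 > 0, so the root lies in [-0.875, -0.75]
g(-0.8125) = 0.4246 > 0, so the root lies in [-0.8125, -0.75]
g(-0.78125) = 0.1853 > 0, so the root lies in [-0.78125, -0.75]
g(-0.765625) = 0.0683 > 0, so the root lies in [-0.765625, -0.75]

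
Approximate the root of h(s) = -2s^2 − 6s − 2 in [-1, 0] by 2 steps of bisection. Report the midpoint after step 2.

-0.25

h(-0.5) = 0.5 > 0, so the root lies in [-0.5, 0]
h(-0.25) = -0.625 < 0, so the root lies in [-0.5, -0.25]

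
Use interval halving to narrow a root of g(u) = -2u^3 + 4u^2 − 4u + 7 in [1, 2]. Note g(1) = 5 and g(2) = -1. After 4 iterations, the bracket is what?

m = 1.5, g(m) = 3.25 (+); new bracket [1.5, 2]
m = 1.75, g(m) = 1.53125 (+); new bracket [1.75, 2]
m = 1.875, g(m) = 0.378906 (+); new bracket [1.875, 2]
m = 1.9375, g(m) = -0.2808 (−); new bracket [1.875, 1.9375]

[1.875, 1.9375]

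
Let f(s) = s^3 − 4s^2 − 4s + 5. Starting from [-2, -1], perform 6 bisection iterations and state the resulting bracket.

[-1.40625, -1.390625]

m = -1.5, f(m) = -1.375 (−); new bracket [-1.5, -1]
m = -1.25, f(m) = 1.796875 (+); new bracket [-1.5, -1.25]
m = -1.375, f(m) = 0.337891 (+); new bracket [-1.5, -1.375]
m = -1.4375, f(m) = -0.4861 (−); new bracket [-1.4375, -1.375]
m = -1.40625, f(m) = -0.0661 (−); new bracket [-1.40625, -1.375]
m = -1.390625, f(m) = 0.1379 (+); new bracket [-1.40625, -1.390625]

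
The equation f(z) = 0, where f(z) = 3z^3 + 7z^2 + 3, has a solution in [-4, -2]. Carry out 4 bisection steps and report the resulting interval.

[-2.5, -2.375]

z = -3 gives f = -15, negative; keep [-3, -2]
z = -2.5 gives f = -0.125, negative; keep [-2.5, -2]
z = -2.25 gives f = 4.265625, positive; keep [-2.5, -2.25]
z = -2.375 gives f = 2.2949, positive; keep [-2.5, -2.375]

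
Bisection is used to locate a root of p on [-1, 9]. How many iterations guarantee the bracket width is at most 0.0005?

15

Width after n steps is 10/2^n. Need 2^n ≥ 10/0.0005 = 20000.
2^14 = 16384 < 20000 ≤ 2^15 = 32768, so n = 15.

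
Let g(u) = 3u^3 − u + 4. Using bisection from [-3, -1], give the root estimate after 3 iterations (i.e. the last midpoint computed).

u = -2 gives g = -18, negative; keep [-2, -1]
u = -1.5 gives g = -4.625, negative; keep [-1.5, -1]
u = -1.25 gives g = -0.609375, negative; keep [-1.25, -1]

-1.25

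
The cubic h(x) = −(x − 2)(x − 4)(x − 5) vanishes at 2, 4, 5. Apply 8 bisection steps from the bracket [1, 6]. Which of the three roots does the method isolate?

2

midpoint 3.5: h = -1.125 < 0 → [1, 3.5]
midpoint 2.25: h = -1.203125 < 0 → [1, 2.25]
midpoint 1.625: h = 3.005859 > 0 → [1.625, 2.25]
midpoint 1.9375: h = 0.3948 > 0 → [1.9375, 2.25]
midpoint 2.09375: h = -0.5194 < 0 → [1.9375, 2.09375]
midpoint 2.015625: h = -0.0925 < 0 → [1.9375, 2.015625]
midpoint 1.9765625: h = 0.1434 > 0 → [1.9765625, 2.015625]
midpoint 1.99609375: h = 0.0235 > 0 → [1.99609375, 2.015625]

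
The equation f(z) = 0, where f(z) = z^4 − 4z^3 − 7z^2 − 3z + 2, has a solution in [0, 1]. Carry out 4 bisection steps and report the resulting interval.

[0.3125, 0.375]

f(0.5) = -1.6875 < 0, so the root lies in [0, 0.5]
f(0.25) = 0.753906 > 0, so the root lies in [0.25, 0.5]
f(0.375) = -0.300537 < 0, so the root lies in [0.25, 0.375]
f(0.3125) = 0.2664 > 0, so the root lies in [0.3125, 0.375]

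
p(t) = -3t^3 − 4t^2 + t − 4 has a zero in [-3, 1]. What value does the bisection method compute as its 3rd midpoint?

-1.5

p(-1) = -6 < 0, so the root lies in [-3, -1]
p(-2) = 2 > 0, so the root lies in [-2, -1]
p(-1.5) = -4.375 < 0, so the root lies in [-2, -1.5]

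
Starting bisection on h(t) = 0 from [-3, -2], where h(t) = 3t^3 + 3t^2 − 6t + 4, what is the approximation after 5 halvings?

m = -2.5, h(m) = -9.125 (−); new bracket [-2.5, -2]
m = -2.25, h(m) = -1.484375 (−); new bracket [-2.25, -2]
m = -2.125, h(m) = 1.509766 (+); new bracket [-2.25, -2.125]
m = -2.1875, h(m) = 0.0779 (+); new bracket [-2.25, -2.1875]
m = -2.21875, h(m) = -0.6867 (−); new bracket [-2.21875, -2.1875]

-2.21875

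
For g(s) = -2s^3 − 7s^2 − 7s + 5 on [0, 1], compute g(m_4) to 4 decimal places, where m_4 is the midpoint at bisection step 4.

0.4302

g(0.5) = -0.5 < 0, so the root lies in [0, 0.5]
g(0.25) = 2.78125 > 0, so the root lies in [0.25, 0.5]
g(0.375) = 1.285156 > 0, so the root lies in [0.375, 0.5]
g(0.4375) = 0.4302 > 0, so the root lies in [0.4375, 0.5]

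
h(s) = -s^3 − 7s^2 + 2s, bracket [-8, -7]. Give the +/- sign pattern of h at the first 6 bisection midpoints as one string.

m = -7.5, h(m) = 13.125 (+); new bracket [-7.5, -7]
m = -7.25, h(m) = -1.359375 (−); new bracket [-7.5, -7.25]
m = -7.375, h(m) = 5.646484 (+); new bracket [-7.375, -7.25]
m = -7.3125, h(m) = 2.0852 (+); new bracket [-7.3125, -7.25]
m = -7.28125, h(m) = 0.3484 (+); new bracket [-7.28125, -7.25]
m = -7.265625, h(m) = -0.5091 (−); new bracket [-7.28125, -7.265625]

+-+++-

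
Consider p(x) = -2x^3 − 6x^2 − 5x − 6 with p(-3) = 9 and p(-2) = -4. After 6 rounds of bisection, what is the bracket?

m = -2.5, p(m) = 0.25 (+); new bracket [-2.5, -2]
m = -2.25, p(m) = -2.34375 (−); new bracket [-2.5, -2.25]
m = -2.375, p(m) = -1.175781 (−); new bracket [-2.5, -2.375]
m = -2.4375, p(m) = -0.4966 (−); new bracket [-2.5, -2.4375]
m = -2.46875, p(m) = -0.1319 (−); new bracket [-2.5, -2.46875]
m = -2.484375, p(m) = 0.0569 (+); new bracket [-2.484375, -2.46875]

[-2.484375, -2.46875]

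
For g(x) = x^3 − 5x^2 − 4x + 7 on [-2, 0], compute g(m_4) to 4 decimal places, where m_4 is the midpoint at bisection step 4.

g(-1) = 5 > 0, so the root lies in [-2, -1]
g(-1.5) = -1.625 < 0, so the root lies in [-1.5, -1]
g(-1.25) = 2.234375 > 0, so the root lies in [-1.5, -1.25]
g(-1.375) = 0.4473 > 0, so the root lies in [-1.5, -1.375]

0.4473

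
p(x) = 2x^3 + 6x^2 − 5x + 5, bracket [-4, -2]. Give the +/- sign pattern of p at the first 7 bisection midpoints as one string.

+++-+--

midpoint -3: p = 20 > 0 → [-4, -3]
midpoint -3.5: p = 10.25 > 0 → [-4, -3.5]
midpoint -3.75: p = 2.65625 > 0 → [-4, -3.75]
midpoint -3.875: p = -1.9023 < 0 → [-3.875, -3.75]
midpoint -3.8125: p = 0.4429 > 0 → [-3.875, -3.8125]
midpoint -3.84375: p = -0.7131 < 0 → [-3.84375, -3.8125]
midpoint -3.828125: p = -0.131 < 0 → [-3.828125, -3.8125]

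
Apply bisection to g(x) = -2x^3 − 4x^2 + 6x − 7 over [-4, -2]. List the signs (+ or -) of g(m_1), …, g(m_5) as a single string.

-+-++

x = -3 gives g = -7, negative; keep [-4, -3]
x = -3.5 gives g = 8.75, positive; keep [-3.5, -3]
x = -3.25 gives g = -0.09375, negative; keep [-3.5, -3.25]
x = -3.375 gives g = 4.0742, positive; keep [-3.375, -3.25]
x = -3.3125 gives g = 1.9282, positive; keep [-3.3125, -3.25]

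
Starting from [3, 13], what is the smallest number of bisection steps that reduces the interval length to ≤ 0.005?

Width after n steps is 10/2^n. Need 2^n ≥ 10/0.005 = 2000.
2^10 = 1024 < 2000 ≤ 2^11 = 2048, so n = 11.

11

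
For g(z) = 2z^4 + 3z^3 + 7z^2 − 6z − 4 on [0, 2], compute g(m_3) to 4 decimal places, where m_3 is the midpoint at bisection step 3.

g(1) = 2 > 0, so the root lies in [0, 1]
g(0.5) = -4.75 < 0, so the root lies in [0.5, 1]
g(0.75) = -2.664062 < 0, so the root lies in [0.75, 1]

-2.6641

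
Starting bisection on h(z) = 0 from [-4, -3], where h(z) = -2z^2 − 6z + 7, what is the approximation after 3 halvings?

-3.875

m = -3.5, h(m) = 3.5 (+); new bracket [-4, -3.5]
m = -3.75, h(m) = 1.375 (+); new bracket [-4, -3.75]
m = -3.875, h(m) = 0.21875 (+); new bracket [-4, -3.875]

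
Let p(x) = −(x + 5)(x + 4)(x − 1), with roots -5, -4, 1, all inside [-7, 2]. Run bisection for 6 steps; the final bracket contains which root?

1

p(-2.5) = 13.125 > 0, so the root lies in [-2.5, 2]
p(-0.25) = 22.265625 > 0, so the root lies in [-0.25, 2]
p(0.875) = 3.580078 > 0, so the root lies in [0.875, 2]
p(1.4375) = -15.3142 < 0, so the root lies in [0.875, 1.4375]
p(1.15625) = -4.9599 < 0, so the root lies in [0.875, 1.15625]
p(1.015625) = -0.4714 < 0, so the root lies in [0.875, 1.015625]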